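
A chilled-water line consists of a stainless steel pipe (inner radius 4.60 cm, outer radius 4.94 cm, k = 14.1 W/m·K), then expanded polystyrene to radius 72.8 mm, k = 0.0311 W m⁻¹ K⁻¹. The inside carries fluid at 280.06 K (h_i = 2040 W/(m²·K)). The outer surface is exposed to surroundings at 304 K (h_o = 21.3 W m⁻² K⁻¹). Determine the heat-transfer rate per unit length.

Q' = 11.5 W/m

Series thermal resistances, inner to outer:
  R'_conv,in = 1/(2πr h) = 1/(2π·0.0460·2040) = 0.001696 m·K/W
  R'_stainless steel = ln(0.0494/0.0460)/(2πk) = 0.07131/(2π·14.1) = 8.049×10^-4 m·K/W
  R'_expanded polystyrene = ln(0.0728/0.0494)/(2πk) = 0.3878/(2π·0.0311) = 1.984 m·K/W
  R'_conv,out = 1/(2πr h) = 1/(2π·0.0728·21.3) = 0.1026 m·K/W
ΣR = 0.001696 + 8.049×10^-4 + 1.984 + 0.1026 = 2.089 m·K/W
Q' = ΔT/ΣR = (280.06 K − 304 K)/2.089 = -11.5 W/m
(Negative Q' ⇒ heat flows inward; heat gain = 11.5 W/m.)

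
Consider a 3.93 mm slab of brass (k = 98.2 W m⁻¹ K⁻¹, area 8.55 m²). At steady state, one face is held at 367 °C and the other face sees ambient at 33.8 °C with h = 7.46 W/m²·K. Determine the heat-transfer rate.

Treat each layer as a resistance in series:
  R_brass = L/(kA) = 0.00393/(98.2·8.55) = 4.681×10^-6 K/W
  R_conv,out = 1/(hA) = 1/(7.46·8.55) = 0.01568 K/W
ΣR = 4.681×10^-6 + 0.01568 = 0.01568 K/W
Q = ΔT/ΣR = (367 °C − 33.8 °C)/0.01568 = 21200 W

Q = 21200 W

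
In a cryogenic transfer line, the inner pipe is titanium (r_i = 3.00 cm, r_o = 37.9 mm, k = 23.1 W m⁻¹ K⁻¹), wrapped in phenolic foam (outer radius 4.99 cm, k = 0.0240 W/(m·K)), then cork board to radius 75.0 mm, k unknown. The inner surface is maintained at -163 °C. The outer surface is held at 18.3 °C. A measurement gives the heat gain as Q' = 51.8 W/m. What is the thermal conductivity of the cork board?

ΣR = ΔT/Q' = |-163 − 18.3|/51.8 = 3.500 m·K/W
Known resistances:
  R'_titanium = ln(0.0379/0.0300)/(2πk) = 0.2338/(2π·23.1) = 0.001611 m·K/W
  R'_phenolic foam = ln(0.0499/0.0379)/(2πk) = 0.2751/(2π·0.0240) = 1.824 m·K/W
R_cork board = ΣR − ΣR_known = 3.500 − 1.826 = 1.674 m·K/W
ln(r₂/r₁)/(2πk) = 1.674 ⇒ k = 0.4075/(2π·1.674) = 0.0387 W/m·K

k = 0.0387 W/m·K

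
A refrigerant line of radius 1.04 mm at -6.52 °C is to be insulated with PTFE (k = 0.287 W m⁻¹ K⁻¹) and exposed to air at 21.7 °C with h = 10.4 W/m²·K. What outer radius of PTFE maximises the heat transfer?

For a cylinder, r_cr = k_ins/h = 0.287/10.4 = 0.0276 m = 2.76 cm

r_cr = 2.76 cm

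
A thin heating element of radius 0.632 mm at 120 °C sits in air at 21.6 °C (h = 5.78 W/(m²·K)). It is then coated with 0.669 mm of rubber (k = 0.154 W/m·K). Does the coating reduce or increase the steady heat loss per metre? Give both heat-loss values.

Critical radius for a cylinder: r_cr = k/h = 0.0266 m = 2.66 cm.
Outer radius after coating: r₂ = 6.32×10^-4 + 6.69×10^-4 = 0.001301 m.
Since r₁ < r_cr and r₂ ≤ r_cr, the coating moves toward the maximum at r_cr — heat loss rises.
Bare: R = 1/(2πr₁h) = 43.57 m·K/W; Q = 98.4/43.57 = 2.26 W/m.
Coated: R = R_cond + R_conv = 21.91 m·K/W; Q = 98.4/21.91 = 4.49 W/m.

increases: 2.26 → 4.49 W/m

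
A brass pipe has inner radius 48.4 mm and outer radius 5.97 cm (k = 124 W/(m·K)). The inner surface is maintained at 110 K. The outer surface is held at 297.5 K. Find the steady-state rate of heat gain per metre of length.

Q' = 2πk·ΔT/ln(r₂/r₁) = 2π × 124 × 187.5 / ln(0.0597/0.0484) = 6.96×10^5 W/m

Q' = 6.96×10^5 W/m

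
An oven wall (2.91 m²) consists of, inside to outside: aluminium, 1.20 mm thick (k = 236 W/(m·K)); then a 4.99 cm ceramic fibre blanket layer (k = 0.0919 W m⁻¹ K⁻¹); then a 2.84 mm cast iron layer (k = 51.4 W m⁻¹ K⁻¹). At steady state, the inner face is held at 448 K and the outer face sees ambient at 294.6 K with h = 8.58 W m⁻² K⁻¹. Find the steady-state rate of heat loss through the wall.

Series thermal resistances, inner to outer:
  R_aluminium = L/(kA) = 0.00120/(236·2.91) = 1.747×10^-6 K/W
  R_ceramic fibre blanket = L/(kA) = 0.0499/(0.0919·2.91) = 0.1866 K/W
  R_cast iron = L/(kA) = 0.00284/(51.4·2.91) = 1.899×10^-5 K/W
  R_conv,out = 1/(hA) = 1/(8.58·2.91) = 0.04005 K/W
ΣR = 1.747×10^-6 + 0.1866 + 1.899×10^-5 + 0.04005 = 0.2267 K/W
Q = ΔT/ΣR = (448 K − 294.6 K)/0.2267 = 677 W

Q = 677 W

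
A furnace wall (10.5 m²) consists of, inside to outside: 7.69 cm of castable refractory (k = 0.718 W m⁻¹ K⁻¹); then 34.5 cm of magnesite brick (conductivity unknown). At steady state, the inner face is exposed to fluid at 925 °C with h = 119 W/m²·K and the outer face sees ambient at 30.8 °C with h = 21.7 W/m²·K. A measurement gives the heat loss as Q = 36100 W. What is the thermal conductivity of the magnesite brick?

ΣR = ΔT/Q = |925 − 30.8|/36100 = 0.02477 K/W
Known resistances:
  R_conv,in = 1/(hA) = 1/(119·10.5) = 8.003×10^-4 K/W
  R_castable refractory = L/(kA) = 0.0769/(0.718·10.5) = 0.01020 K/W
  R_conv,out = 1/(hA) = 1/(21.7·10.5) = 0.004389 K/W
R_magnesite brick = ΣR − ΣR_known = 0.02477 − 0.01539 = 0.009380 K/W
L/(kA) = 0.009380 ⇒ k = 0.345/(0.009380·10.5) = 3.50 W/m·K

k = 3.50 W/m·K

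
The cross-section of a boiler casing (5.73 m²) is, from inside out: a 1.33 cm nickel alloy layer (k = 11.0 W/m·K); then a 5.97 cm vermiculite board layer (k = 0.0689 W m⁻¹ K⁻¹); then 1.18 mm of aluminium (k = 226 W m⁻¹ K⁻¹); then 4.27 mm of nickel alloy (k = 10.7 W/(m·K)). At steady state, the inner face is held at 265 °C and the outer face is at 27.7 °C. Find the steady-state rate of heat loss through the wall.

Q = 1570 W

Treat each layer as a resistance in series:
  R_nickel alloy = L/(kA) = 0.0133/(11.0·5.73) = 2.110×10^-4 K/W
  R_vermiculite board = L/(kA) = 0.0597/(0.0689·5.73) = 0.1512 K/W
  R_aluminium = L/(kA) = 0.00118/(226·5.73) = 9.112×10^-7 K/W
  R_nickel alloy = L/(kA) = 0.00427/(10.7·5.73) = 6.964×10^-5 K/W
ΣR = 2.110×10^-4 + 0.1512 + 9.112×10^-7 + 6.964×10^-5 = 0.1515 K/W
Q = ΔT/ΣR = (265 °C − 27.7 °C)/0.1515 = 1570 W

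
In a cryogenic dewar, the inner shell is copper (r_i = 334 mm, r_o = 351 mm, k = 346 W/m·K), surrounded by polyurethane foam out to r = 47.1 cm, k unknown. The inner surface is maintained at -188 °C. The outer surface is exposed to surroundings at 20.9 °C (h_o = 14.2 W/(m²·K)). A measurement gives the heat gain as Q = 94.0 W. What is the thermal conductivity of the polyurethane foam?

ΣR = ΔT/Q = |-188 − 20.9|/94.0 = 2.222 K/W
Known resistances:
  R_copper = (1/0.334 − 1/0.351)/(4πk) = 0.1450/(4π·346) = 3.335×10^-5 K/W
  R_conv,out = 1/(4πr²h) = 1/(4π·0.471²·14.2) = 0.02526 K/W
R_polyurethane foam = ΣR − ΣR_known = 2.222 − 0.02529 = 2.197 K/W
(1/r₁−1/r₂)/(4πk) = 2.197 ⇒ k = 0.7259/(4π·2.197) = 0.0263 W/m·K

k = 0.0263 W/m·K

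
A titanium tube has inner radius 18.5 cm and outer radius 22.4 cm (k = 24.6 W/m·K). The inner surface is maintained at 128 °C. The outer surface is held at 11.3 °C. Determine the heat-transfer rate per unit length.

Q' = 2πk·ΔT/ln(r₂/r₁) = 2π × 24.6 × 116.7 / ln(0.224/0.185) = 94300 W/m

Q' = 94.3 kW/m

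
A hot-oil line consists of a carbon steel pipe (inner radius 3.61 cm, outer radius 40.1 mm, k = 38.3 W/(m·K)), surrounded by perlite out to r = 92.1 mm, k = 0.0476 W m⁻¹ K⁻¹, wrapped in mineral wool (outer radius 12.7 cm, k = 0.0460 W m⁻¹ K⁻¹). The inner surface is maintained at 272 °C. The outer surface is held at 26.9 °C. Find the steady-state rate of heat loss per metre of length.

Series thermal resistances, inner to outer:
  R'_carbon steel = ln(0.0401/0.0361)/(2πk) = 0.1051/(2π·38.3) = 4.367×10^-4 m·K/W
  R'_perlite = ln(0.0921/0.0401)/(2πk) = 0.8315/(2π·0.0476) = 2.780 m·K/W
  R'_mineral wool = ln(0.127/0.0921)/(2πk) = 0.3213/(2π·0.0460) = 1.112 m·K/W
ΣR = 4.367×10^-4 + 2.780 + 1.112 = 3.892 m·K/W
Q' = ΔT/ΣR = (272 °C − 26.9 °C)/3.892 = 63.0 W/m

Q' = 63.0 W/m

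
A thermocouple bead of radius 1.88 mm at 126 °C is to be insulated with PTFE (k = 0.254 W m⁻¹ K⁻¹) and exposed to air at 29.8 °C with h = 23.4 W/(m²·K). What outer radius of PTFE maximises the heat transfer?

For a sphere, r_cr = 2k_ins/h = 2·0.254/23.4 = 0.0217 m = 2.17 cm

r_cr = 2.17 cm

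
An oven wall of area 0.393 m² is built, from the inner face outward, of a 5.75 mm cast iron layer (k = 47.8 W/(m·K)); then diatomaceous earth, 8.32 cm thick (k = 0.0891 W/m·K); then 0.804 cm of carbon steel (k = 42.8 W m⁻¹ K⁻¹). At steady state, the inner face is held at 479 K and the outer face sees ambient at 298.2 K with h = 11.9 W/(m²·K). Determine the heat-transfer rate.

Treat each layer as a resistance in series:
  R_cast iron = L/(kA) = 0.00575/(47.8·0.393) = 3.061×10^-4 K/W
  R_diatomaceous earth = L/(kA) = 0.0832/(0.0891·0.393) = 2.376 K/W
  R_carbon steel = L/(kA) = 0.00804/(42.8·0.393) = 4.780×10^-4 K/W
  R_conv,out = 1/(hA) = 1/(11.9·0.393) = 0.2138 K/W
ΣR = 3.061×10^-4 + 2.376 + 4.780×10^-4 + 0.2138 = 2.591 K/W
Q = ΔT/ΣR = (479 K − 298.2 K)/2.591 = 69.8 W

Q = 69.8 W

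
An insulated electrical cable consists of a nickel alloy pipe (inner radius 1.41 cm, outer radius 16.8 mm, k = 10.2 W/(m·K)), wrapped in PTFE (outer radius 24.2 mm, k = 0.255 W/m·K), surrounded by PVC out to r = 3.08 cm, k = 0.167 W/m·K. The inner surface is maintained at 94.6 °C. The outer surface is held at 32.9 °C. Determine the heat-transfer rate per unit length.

Series thermal resistances, inner to outer:
  R'_nickel alloy = ln(0.0168/0.0141)/(2πk) = 0.1752/(2π·10.2) = 0.002734 m·K/W
  R'_PTFE = ln(0.0242/0.0168)/(2πk) = 0.3650/(2π·0.255) = 0.2278 m·K/W
  R'_PVC = ln(0.0308/0.0242)/(2πk) = 0.2412/(2π·0.167) = 0.2298 m·K/W
ΣR = 0.002734 + 0.2278 + 0.2298 = 0.4603 m·K/W
Q' = ΔT/ΣR = (94.6 °C − 32.9 °C)/0.4603 = 134 W/m

Q' = 134 W/m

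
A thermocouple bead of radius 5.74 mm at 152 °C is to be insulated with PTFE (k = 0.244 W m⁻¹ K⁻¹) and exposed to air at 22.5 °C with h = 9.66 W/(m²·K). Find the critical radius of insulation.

r_cr = 5.05 cm

For a sphere, r_cr = 2k_ins/h = 2·0.244/9.66 = 0.0505 m = 5.05 cm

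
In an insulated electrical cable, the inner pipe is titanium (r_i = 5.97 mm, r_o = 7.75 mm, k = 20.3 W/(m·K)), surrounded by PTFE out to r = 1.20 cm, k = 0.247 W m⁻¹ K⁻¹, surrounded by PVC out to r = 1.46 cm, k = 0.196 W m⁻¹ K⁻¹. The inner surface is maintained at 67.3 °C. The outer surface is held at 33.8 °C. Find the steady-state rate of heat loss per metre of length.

Q' = 75.6 W/m

Treat each layer as a resistance in series:
  R'_titanium = ln(0.00775/0.00597)/(2πk) = 0.2609/(2π·20.3) = 0.002046 m·K/W
  R'_PTFE = ln(0.0120/0.00775)/(2πk) = 0.4372/(2π·0.247) = 0.2817 m·K/W
  R'_PVC = ln(0.0146/0.0120)/(2πk) = 0.1961/(2π·0.196) = 0.1592 m·K/W
ΣR = 0.002046 + 0.2817 + 0.1592 = 0.4429 m·K/W
Q' = ΔT/ΣR = (67.3 °C − 33.8 °C)/0.4429 = 75.6 W/m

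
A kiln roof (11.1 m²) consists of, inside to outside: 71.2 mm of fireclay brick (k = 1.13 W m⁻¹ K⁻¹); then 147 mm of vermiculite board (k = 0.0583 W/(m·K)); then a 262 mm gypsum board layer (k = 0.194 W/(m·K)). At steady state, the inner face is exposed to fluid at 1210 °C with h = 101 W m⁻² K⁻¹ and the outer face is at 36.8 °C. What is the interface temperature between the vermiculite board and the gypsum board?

T = 438 °C

Resistance network (inner→outer):
  R_conv,in = 1/(hA) = 1/(101·11.1) = 8.920×10^-4 K/W
  R_fireclay brick = L/(kA) = 0.0712/(1.13·11.1) = 0.005676 K/W
  R_vermiculite board = L/(kA) = 0.147/(0.0583·11.1) = 0.2272 K/W
  R_gypsum board = L/(kA) = 0.262/(0.194·11.1) = 0.1217 K/W
ΣR = 8.920×10^-4 + 0.005676 + 0.2272 + 0.1217 = 0.3555 K/W
Q = ΔT/ΣR = (1210 °C − 36.8 °C)/0.3555 = 3300 W
From the inner boundary to the vermiculite board/gypsum board interface, ΣR_partial = 0.2338 K/W.
T_interface = T_in − Q·ΣR_partial = 1210 °C − (3300)(0.2338) = 438 °C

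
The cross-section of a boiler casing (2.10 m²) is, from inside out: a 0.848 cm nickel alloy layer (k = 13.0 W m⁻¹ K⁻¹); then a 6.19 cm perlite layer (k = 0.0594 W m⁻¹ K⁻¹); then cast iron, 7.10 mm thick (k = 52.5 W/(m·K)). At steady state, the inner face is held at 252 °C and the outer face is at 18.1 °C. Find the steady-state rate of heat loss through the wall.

Resistance network (inner→outer):
  R_nickel alloy = L/(kA) = 0.00848/(13.0·2.10) = 3.106×10^-4 K/W
  R_perlite = L/(kA) = 0.0619/(0.0594·2.10) = 0.4962 K/W
  R_cast iron = L/(kA) = 0.00710/(52.5·2.10) = 6.440×10^-5 K/W
ΣR = 3.106×10^-4 + 0.4962 + 6.440×10^-5 = 0.4966 K/W
Q = ΔT/ΣR = (252 °C − 18.1 °C)/0.4966 = 471 W

Q = 471 W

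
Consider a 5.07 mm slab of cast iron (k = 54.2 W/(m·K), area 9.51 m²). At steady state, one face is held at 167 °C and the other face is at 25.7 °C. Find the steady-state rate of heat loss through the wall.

Q = 14400 kW

Q = kA·ΔT/L = 54.2 × 9.51 × |167 °C − 25.7 °C| / 0.00507 = 1.44×10^7 W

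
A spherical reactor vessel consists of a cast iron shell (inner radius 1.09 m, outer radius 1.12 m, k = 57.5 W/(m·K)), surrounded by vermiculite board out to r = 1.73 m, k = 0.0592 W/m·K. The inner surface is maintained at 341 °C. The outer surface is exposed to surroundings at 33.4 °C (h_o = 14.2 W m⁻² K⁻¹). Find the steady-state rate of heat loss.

Q = 724 W

Resistance network (inner→outer):
  R_cast iron = (1/1.09 − 1/1.12)/(4πk) = 0.02457/(4π·57.5) = 3.401×10^-5 K/W
  R_vermiculite board = (1/1.12 − 1/1.73)/(4πk) = 0.3148/(4π·0.0592) = 0.4232 K/W
  R_conv,out = 1/(4πr²h) = 1/(4π·1.73²·14.2) = 0.001872 K/W
ΣR = 3.401×10^-5 + 0.4232 + 0.001872 = 0.4251 K/W
Q = ΔT/ΣR = (341 °C − 33.4 °C)/0.4251 = 724 W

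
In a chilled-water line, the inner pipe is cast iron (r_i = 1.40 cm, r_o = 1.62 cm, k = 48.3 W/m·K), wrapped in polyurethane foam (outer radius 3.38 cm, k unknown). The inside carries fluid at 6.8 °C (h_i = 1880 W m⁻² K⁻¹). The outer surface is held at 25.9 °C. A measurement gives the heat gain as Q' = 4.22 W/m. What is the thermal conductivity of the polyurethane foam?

k = 0.0259 W/m·K

ΣR = ΔT/Q' = |6.8 − 25.9|/4.22 = 4.526 m·K/W
Known resistances:
  R'_conv,in = 1/(2πr h) = 1/(2π·0.0140·1880) = 0.006047 m·K/W
  R'_cast iron = ln(0.0162/0.0140)/(2πk) = 0.1460/(2π·48.3) = 4.809×10^-4 m·K/W
R_polyurethane foam = ΣR − ΣR_known = 4.526 − 0.006528 = 4.519 m·K/W
ln(r₂/r₁)/(2πk) = 4.519 ⇒ k = 0.7354/(2π·4.519) = 0.0259 W/m·K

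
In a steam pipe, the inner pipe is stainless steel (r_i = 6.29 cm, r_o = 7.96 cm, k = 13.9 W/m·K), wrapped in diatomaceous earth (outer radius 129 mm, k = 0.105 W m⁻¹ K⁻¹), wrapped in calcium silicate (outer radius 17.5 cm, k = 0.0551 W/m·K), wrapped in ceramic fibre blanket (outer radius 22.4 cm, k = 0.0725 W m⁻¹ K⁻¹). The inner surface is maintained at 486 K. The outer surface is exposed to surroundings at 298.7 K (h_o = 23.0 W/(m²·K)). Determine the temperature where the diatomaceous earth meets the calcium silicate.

Treat each layer as a resistance in series:
  R'_stainless steel = ln(0.0796/0.0629)/(2πk) = 0.2355/(2π·13.9) = 0.002696 m·K/W
  R'_diatomaceous earth = ln(0.129/0.0796)/(2πk) = 0.4828/(2π·0.105) = 0.7318 m·K/W
  R'_calcium silicate = ln(0.175/0.129)/(2πk) = 0.3050/(2π·0.0551) = 0.8809 m·K/W
  R'_ceramic fibre blanket = ln(0.224/0.175)/(2πk) = 0.2469/(2π·0.0725) = 0.5419 m·K/W
  R'_conv,out = 1/(2πr h) = 1/(2π·0.224·23.0) = 0.03089 m·K/W
ΣR = 0.002696 + 0.7318 + 0.8809 + 0.5419 + 0.03089 = 2.188 m·K/W
Q' = ΔT/ΣR = (486 K − 298.7 K)/2.188 = 85.60 W/m
From the inner boundary to the diatomaceous earth/calcium silicate interface, ΣR_partial = 0.7345 m·K/W.
T_interface = T_in − Q'·ΣR_partial = 486 K − (85.60)(0.7345) = 423 K

T = 423 K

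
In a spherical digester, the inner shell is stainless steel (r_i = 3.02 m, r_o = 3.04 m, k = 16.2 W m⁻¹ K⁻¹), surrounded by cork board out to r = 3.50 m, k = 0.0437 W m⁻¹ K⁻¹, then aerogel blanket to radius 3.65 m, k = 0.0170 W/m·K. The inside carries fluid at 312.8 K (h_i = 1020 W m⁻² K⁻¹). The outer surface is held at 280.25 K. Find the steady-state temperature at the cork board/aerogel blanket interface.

T = 293.6 K

Resistance network (inner→outer):
  R_conv,in = 1/(4πr²h) = 1/(4π·3.02²·1020) = 8.554×10^-6 K/W
  R_stainless steel = (1/3.02 − 1/3.04)/(4πk) = 0.002178/(4π·16.2) = 1.070×10^-5 K/W
  R_cork board = (1/3.04 − 1/3.50)/(4πk) = 0.04323/(4π·0.0437) = 0.07873 K/W
  R_aerogel blanket = (1/3.50 − 1/3.65)/(4πk) = 0.01174/(4π·0.0170) = 0.05496 K/W
ΣR = 8.554×10^-6 + 1.070×10^-5 + 0.07873 + 0.05496 = 0.1337 K/W
Q = ΔT/ΣR = (312.8 K − 280.25 K)/0.1337 = 243.5 W
From the inner boundary to the cork board/aerogel blanket interface, ΣR_partial = 0.07875 K/W.
T_interface = T_in − Q·ΣR_partial = 312.8 K − (243.5)(0.07875) = 293.6 K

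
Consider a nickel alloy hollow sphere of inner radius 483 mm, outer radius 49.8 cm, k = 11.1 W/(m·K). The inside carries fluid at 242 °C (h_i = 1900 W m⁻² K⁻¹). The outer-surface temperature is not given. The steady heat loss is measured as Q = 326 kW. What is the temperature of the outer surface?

T_out = 37.7 °C

Series resistances:
  R_conv,in = 1/(4πr²h) = 1/(4π·0.483²·1900) = 1.795×10^-4 K/W
  R_nickel alloy = (1/0.483 − 1/0.498)/(4πk) = 0.06236/(4π·11.1) = 4.471×10^-4 K/W
ΣR = 6.266×10^-4 K/W
ΔT = Q·ΣR = 3.26×10^5 × 6.266×10^-4 = 204.3 K
Heat flows outward, so T_out = T_in − ΔT = 242 − 204.3 = 37.7 °C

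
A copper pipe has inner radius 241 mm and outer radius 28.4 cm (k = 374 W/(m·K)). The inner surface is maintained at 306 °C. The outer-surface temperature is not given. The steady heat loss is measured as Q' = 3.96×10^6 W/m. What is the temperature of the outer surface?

Sum the resistances:
  R'_copper = ln(0.284/0.241)/(2πk) = 0.1642/(2π·374) = 6.987×10^-5 m·K/W
ΣR = 6.987×10^-5 m·K/W
ΔT = Q'·ΣR = 3.96×10^6 × 6.987×10^-5 = 276.7 K
Heat flows outward, so T_out = T_in − ΔT = 306 − 276.7 = 29.3 °C

T_out = 29.3 °C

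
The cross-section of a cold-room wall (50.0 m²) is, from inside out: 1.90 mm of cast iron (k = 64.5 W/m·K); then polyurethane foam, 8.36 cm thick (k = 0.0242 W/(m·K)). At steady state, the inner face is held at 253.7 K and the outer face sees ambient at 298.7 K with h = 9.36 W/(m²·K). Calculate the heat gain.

Q = 632 W

Series thermal resistances, inner to outer:
  R_cast iron = L/(kA) = 0.00190/(64.5·50.0) = 5.891×10^-7 K/W
  R_polyurethane foam = L/(kA) = 0.0836/(0.0242·50.0) = 0.06909 K/W
  R_conv,out = 1/(hA) = 1/(9.36·50.0) = 0.002137 K/W
ΣR = 5.891×10^-7 + 0.06909 + 0.002137 = 0.07123 K/W
Q = ΔT/ΣR = (253.7 K − 298.7 K)/0.07123 = -632 W
(Negative Q ⇒ heat flows inward; heat gain = 632 W.)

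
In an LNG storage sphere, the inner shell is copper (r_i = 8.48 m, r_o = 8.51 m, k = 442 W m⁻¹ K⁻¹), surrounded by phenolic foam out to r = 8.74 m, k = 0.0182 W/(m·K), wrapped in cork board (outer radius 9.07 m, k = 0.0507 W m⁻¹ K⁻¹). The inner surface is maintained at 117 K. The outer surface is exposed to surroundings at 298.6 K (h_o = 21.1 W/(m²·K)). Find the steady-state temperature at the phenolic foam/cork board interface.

T = 239.2 K

Resistance network (inner→outer):
  R_copper = (1/8.48 − 1/8.51)/(4πk) = 4.157×10^-4/(4π·442) = 7.485×10^-8 K/W
  R_phenolic foam = (1/8.51 − 1/8.74)/(4πk) = 0.003092/(4π·0.0182) = 0.01352 K/W
  R_cork board = (1/8.74 − 1/9.07)/(4πk) = 0.004163/(4π·0.0507) = 0.006534 K/W
  R_conv,out = 1/(4πr²h) = 1/(4π·9.07²·21.1) = 4.585×10^-5 K/W
ΣR = 7.485×10^-8 + 0.01352 + 0.006534 + 4.585×10^-5 = 0.02010 K/W
Q = ΔT/ΣR = (117 K − 298.6 K)/0.02010 = -9035 W
From the inner boundary to the phenolic foam/cork board interface, ΣR_partial = 0.01352 K/W.
T_interface = T_in − Q·ΣR_partial = 117 K − (-9035)(0.01352) = 239.2 K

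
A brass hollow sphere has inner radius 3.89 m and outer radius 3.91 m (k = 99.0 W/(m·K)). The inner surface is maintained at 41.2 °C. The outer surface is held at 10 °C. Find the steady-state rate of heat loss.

Q = 29500 kW

Q = 4πk·ΔT/(1/r₁ − 1/r₂) = 4π × 99.0 × 31.2 / (1/3.89 − 1/3.91) = 2.95×10^7 W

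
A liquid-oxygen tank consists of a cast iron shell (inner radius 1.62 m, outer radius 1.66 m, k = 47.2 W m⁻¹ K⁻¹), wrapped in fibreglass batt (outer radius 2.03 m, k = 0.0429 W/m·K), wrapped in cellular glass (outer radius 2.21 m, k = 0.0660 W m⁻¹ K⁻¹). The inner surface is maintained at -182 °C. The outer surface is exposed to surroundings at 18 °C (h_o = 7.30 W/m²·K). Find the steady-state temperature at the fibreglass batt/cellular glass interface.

Resistance network (inner→outer):
  R_cast iron = (1/1.62 − 1/1.66)/(4πk) = 0.01487/(4π·47.2) = 2.508×10^-5 K/W
  R_fibreglass batt = (1/1.66 − 1/2.03)/(4πk) = 0.1098/(4π·0.0429) = 0.2037 K/W
  R_cellular glass = (1/2.03 − 1/2.21)/(4πk) = 0.04012/(4π·0.0660) = 0.04838 K/W
  R_conv,out = 1/(4πr²h) = 1/(4π·2.21²·7.30) = 0.002232 K/W
ΣR = 2.508×10^-5 + 0.2037 + 0.04838 + 0.002232 = 0.2543 K/W
Q = ΔT/ΣR = (-182 °C − 18 °C)/0.2543 = -786.5 W
From the inner boundary to the fibreglass batt/cellular glass interface, ΣR_partial = 0.2037 K/W.
T_interface = T_in − Q·ΣR_partial = -182 °C − (-786.5)(0.2037) = -21.8 °C

T = -21.8 °C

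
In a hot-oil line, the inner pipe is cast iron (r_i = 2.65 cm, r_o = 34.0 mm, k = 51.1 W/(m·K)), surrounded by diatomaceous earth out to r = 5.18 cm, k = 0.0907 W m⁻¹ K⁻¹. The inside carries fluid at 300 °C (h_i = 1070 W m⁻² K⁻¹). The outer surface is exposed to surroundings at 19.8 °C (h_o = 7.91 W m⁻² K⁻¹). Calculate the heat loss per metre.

Series thermal resistances, inner to outer:
  R'_conv,in = 1/(2πr h) = 1/(2π·0.0265·1070) = 0.005613 m·K/W
  R'_cast iron = ln(0.0340/0.0265)/(2πk) = 0.2492/(2π·51.1) = 7.762×10^-4 m·K/W
  R'_diatomaceous earth = ln(0.0518/0.0340)/(2πk) = 0.4210/(2π·0.0907) = 0.7388 m·K/W
  R'_conv,out = 1/(2πr h) = 1/(2π·0.0518·7.91) = 0.3884 m·K/W
ΣR = 0.005613 + 7.762×10^-4 + 0.7388 + 0.3884 = 1.134 m·K/W
Q' = ΔT/ΣR = (300 °C − 19.8 °C)/1.134 = 247 W/m

Q' = 247 W/m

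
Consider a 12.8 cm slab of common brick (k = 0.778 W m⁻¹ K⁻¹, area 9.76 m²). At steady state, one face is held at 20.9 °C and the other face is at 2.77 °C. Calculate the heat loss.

Q = kA·ΔT/L = 0.778 × 9.76 × |20.9 °C − 2.77 °C| / 0.128 = 1080 W

Q = 1080 W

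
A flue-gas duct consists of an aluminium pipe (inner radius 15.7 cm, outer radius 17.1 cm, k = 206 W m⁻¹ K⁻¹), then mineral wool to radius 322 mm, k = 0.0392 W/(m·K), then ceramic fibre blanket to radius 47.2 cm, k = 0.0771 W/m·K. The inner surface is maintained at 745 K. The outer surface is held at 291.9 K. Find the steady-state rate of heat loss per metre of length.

Treat each layer as a resistance in series:
  R'_aluminium = ln(0.171/0.157)/(2πk) = 0.08542/(2π·206) = 6.599×10^-5 m·K/W
  R'_mineral wool = ln(0.322/0.171)/(2πk) = 0.6329/(2π·0.0392) = 2.570 m·K/W
  R'_ceramic fibre blanket = ln(0.472/0.322)/(2πk) = 0.3824/(2π·0.0771) = 0.7894 m·K/W
ΣR = 6.599×10^-5 + 2.570 + 0.7894 = 3.359 m·K/W
Q' = ΔT/ΣR = (745 K − 291.9 K)/3.359 = 135 W/m

Q' = 135 W/m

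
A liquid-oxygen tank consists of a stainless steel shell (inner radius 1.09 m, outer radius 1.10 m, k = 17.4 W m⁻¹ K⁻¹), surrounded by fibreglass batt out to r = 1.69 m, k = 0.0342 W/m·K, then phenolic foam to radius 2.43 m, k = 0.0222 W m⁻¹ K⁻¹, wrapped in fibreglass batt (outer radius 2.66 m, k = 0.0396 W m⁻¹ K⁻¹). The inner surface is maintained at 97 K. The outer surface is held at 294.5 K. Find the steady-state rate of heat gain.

Q = 136 W

Resistance network (inner→outer):
  R_stainless steel = (1/1.09 − 1/1.10)/(4πk) = 0.008340/(4π·17.4) = 3.814×10^-5 K/W
  R_fibreglass batt = (1/1.10 − 1/1.69)/(4πk) = 0.3174/(4π·0.0342) = 0.7385 K/W
  R_phenolic foam = (1/1.69 − 1/2.43)/(4πk) = 0.1802/(4π·0.0222) = 0.6459 K/W
  R_fibreglass batt = (1/2.43 − 1/2.66)/(4πk) = 0.03558/(4π·0.0396) = 0.07150 K/W
ΣR = 3.814×10^-5 + 0.7385 + 0.6459 + 0.07150 = 1.456 K/W
Q = ΔT/ΣR = (97 K − 294.5 K)/1.456 = -136 W
(Negative Q ⇒ heat flows inward; heat gain = 136 W.)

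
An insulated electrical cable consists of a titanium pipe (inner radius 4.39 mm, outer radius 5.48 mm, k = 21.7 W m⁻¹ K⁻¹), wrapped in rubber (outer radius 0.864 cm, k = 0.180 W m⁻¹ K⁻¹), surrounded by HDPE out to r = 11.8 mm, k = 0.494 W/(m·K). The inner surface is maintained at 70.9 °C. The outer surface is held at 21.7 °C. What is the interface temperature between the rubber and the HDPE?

Treat each layer as a resistance in series:
  R'_titanium = ln(0.00548/0.00439)/(2πk) = 0.2218/(2π·21.7) = 0.001627 m·K/W
  R'_rubber = ln(0.00864/0.00548)/(2πk) = 0.4553/(2π·0.180) = 0.4026 m·K/W
  R'_HDPE = ln(0.0118/0.00864)/(2πk) = 0.3117/(2π·0.494) = 0.1004 m·K/W
ΣR = 0.001627 + 0.4026 + 0.1004 = 0.5046 m·K/W
Q' = ΔT/ΣR = (70.9 °C − 21.7 °C)/0.5046 = 97.50 W/m
From the inner boundary to the rubber/HDPE interface, ΣR_partial = 0.4042 m·K/W.
T_interface = T_in − Q'·ΣR_partial = 70.9 °C − (97.50)(0.4042) = 31.5 °C

T = 31.5 °C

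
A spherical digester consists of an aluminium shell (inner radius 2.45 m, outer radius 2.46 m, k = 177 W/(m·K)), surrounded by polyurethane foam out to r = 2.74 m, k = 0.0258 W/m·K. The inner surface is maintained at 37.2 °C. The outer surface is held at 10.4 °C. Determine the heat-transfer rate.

Q = 209 W

Resistance network (inner→outer):
  R_aluminium = (1/2.45 − 1/2.46)/(4πk) = 0.001659/(4π·177) = 7.460×10^-7 K/W
  R_polyurethane foam = (1/2.46 − 1/2.74)/(4πk) = 0.04154/(4π·0.0258) = 0.1281 K/W
ΣR = 7.460×10^-7 + 0.1281 = 0.1281 K/W
Q = ΔT/ΣR = (37.2 °C − 10.4 °C)/0.1281 = 209 W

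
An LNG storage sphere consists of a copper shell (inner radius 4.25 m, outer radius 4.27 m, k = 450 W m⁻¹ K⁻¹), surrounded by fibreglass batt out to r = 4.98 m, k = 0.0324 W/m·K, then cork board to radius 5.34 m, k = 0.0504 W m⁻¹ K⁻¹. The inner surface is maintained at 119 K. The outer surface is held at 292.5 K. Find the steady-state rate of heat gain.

Series thermal resistances, inner to outer:
  R_copper = (1/4.25 − 1/4.27)/(4πk) = 0.001102/(4π·450) = 1.949×10^-7 K/W
  R_fibreglass batt = (1/4.27 − 1/4.98)/(4πk) = 0.03339/(4π·0.0324) = 0.08201 K/W
  R_cork board = (1/4.98 − 1/5.34)/(4πk) = 0.01354/(4π·0.0504) = 0.02137 K/W
ΣR = 1.949×10^-7 + 0.08201 + 0.02137 = 0.1034 K/W
Q = ΔT/ΣR = (119 K − 292.5 K)/0.1034 = -1680 W
(Negative Q ⇒ heat flows inward; heat gain = 1680 W.)

Q = 1680 W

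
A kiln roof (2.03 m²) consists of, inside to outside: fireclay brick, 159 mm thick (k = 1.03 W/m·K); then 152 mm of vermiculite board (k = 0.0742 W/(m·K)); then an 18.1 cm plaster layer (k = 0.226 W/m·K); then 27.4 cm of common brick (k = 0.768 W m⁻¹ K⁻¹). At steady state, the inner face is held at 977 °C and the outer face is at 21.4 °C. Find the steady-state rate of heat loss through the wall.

Q = 577 W

Series thermal resistances, inner to outer:
  R_fireclay brick = L/(kA) = 0.159/(1.03·2.03) = 0.07604 K/W
  R_vermiculite board = L/(kA) = 0.152/(0.0742·2.03) = 1.009 K/W
  R_plaster = L/(kA) = 0.181/(0.226·2.03) = 0.3945 K/W
  R_common brick = L/(kA) = 0.274/(0.768·2.03) = 0.1757 K/W
ΣR = 0.07604 + 1.009 + 0.3945 + 0.1757 = 1.655 K/W
Q = ΔT/ΣR = (977 °C − 21.4 °C)/1.655 = 577 W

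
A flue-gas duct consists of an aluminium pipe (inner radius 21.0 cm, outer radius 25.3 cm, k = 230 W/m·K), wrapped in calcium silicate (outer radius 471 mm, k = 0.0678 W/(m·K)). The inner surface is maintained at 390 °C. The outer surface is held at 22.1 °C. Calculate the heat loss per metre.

Q' = 252 W/m

Series thermal resistances, inner to outer:
  R'_aluminium = ln(0.253/0.210)/(2πk) = 0.1863/(2π·230) = 1.289×10^-4 m·K/W
  R'_calcium silicate = ln(0.471/0.253)/(2πk) = 0.6215/(2π·0.0678) = 1.459 m·K/W
ΣR = 1.289×10^-4 + 1.459 = 1.459 m·K/W
Q' = ΔT/ΣR = (390 °C − 22.1 °C)/1.459 = 252 W/m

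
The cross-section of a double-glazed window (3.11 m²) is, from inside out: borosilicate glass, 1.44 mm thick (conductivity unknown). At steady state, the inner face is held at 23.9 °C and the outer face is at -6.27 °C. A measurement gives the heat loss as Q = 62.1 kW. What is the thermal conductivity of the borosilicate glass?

k = 0.953 W/m·K

ΣR = ΔT/Q = |23.9 − -6.27|/62100 = 4.858×10^-4 K/W
L/(kA) = 4.858×10^-4 ⇒ k = 0.00144/(4.858×10^-4·3.11) = 0.953 W/m·K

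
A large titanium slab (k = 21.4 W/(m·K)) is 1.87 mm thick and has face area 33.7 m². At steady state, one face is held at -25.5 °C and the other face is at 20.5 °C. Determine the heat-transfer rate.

Q = 17700 kW

Q = kA·ΔT/L = 21.4 × 33.7 × |-25.5 °C − 20.5 °C| / 0.00187 = 1.77×10^7 W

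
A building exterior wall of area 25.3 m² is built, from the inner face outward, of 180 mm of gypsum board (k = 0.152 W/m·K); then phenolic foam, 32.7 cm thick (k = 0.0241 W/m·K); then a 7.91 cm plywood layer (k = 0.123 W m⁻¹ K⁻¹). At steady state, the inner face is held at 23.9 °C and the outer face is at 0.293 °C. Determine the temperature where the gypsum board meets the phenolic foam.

Resistance network (inner→outer):
  R_gypsum board = L/(kA) = 0.180/(0.152·25.3) = 0.04681 K/W
  R_phenolic foam = L/(kA) = 0.327/(0.0241·25.3) = 0.5363 K/W
  R_plywood = L/(kA) = 0.0791/(0.123·25.3) = 0.02542 K/W
ΣR = 0.04681 + 0.5363 + 0.02542 = 0.6085 K/W
Q = ΔT/ΣR = (23.9 °C − 0.293 °C)/0.6085 = 38.80 W
From the inner boundary to the gypsum board/phenolic foam interface, ΣR_partial = 0.04681 K/W.
T_interface = T_in − Q·ΣR_partial = 23.9 °C − (38.80)(0.04681) = 22.1 °C

T = 22.1 °C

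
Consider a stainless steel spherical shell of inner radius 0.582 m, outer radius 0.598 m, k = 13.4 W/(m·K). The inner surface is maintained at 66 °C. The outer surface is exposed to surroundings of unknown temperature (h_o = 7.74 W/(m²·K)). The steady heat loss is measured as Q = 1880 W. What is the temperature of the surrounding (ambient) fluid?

Sum the resistances:
  R_stainless steel = (1/0.582 − 1/0.598)/(4πk) = 0.04597/(4π·13.4) = 2.730×10^-4 K/W
  R_conv,out = 1/(4πr²h) = 1/(4π·0.598²·7.74) = 0.02875 K/W
ΣR = 0.02902 K/W
ΔT = Q·ΣR = 1880 × 0.02902 = 54.56 K
Heat flows outward, so T_out = T_in − ΔT = 66 − 54.56 = 11.4 °C

T_out = 11.4 °C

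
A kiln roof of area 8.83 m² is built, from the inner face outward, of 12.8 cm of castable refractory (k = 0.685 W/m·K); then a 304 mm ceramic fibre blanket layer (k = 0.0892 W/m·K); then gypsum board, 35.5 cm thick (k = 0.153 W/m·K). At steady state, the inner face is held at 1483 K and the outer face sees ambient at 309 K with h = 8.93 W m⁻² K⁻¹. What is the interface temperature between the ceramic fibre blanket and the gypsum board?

Series thermal resistances, inner to outer:
  R_castable refractory = L/(kA) = 0.128/(0.685·8.83) = 0.02116 K/W
  R_ceramic fibre blanket = L/(kA) = 0.304/(0.0892·8.83) = 0.3860 K/W
  R_gypsum board = L/(kA) = 0.355/(0.153·8.83) = 0.2628 K/W
  R_conv,out = 1/(hA) = 1/(8.93·8.83) = 0.01268 K/W
ΣR = 0.02116 + 0.3860 + 0.2628 + 0.01268 = 0.6826 K/W
Q = ΔT/ΣR = (1483 K − 309 K)/0.6826 = 1720 W
From the inner boundary to the ceramic fibre blanket/gypsum board interface, ΣR_partial = 0.4072 K/W.
T_interface = T_in − Q·ΣR_partial = 1483 K − (1720)(0.4072) = 783 K

T = 783 K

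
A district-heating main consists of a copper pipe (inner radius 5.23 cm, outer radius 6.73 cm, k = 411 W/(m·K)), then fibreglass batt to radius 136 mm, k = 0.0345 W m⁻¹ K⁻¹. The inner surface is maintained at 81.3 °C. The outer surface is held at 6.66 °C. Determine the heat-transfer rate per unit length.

Series thermal resistances, inner to outer:
  R'_copper = ln(0.0673/0.0523)/(2πk) = 0.2522/(2π·411) = 9.765×10^-5 m·K/W
  R'_fibreglass batt = ln(0.136/0.0673)/(2πk) = 0.7035/(2π·0.0345) = 3.245 m·K/W
ΣR = 9.765×10^-5 + 3.245 = 3.245 m·K/W
Q' = ΔT/ΣR = (81.3 °C − 6.66 °C)/3.245 = 23.0 W/m

Q' = 23.0 W/m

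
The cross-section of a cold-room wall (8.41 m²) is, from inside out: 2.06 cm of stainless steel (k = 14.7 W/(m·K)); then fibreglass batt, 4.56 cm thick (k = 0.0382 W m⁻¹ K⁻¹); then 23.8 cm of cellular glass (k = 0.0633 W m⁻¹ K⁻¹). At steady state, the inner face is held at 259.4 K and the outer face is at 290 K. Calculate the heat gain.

Q = 51.9 W

Treat each layer as a resistance in series:
  R_stainless steel = L/(kA) = 0.0206/(14.7·8.41) = 1.666×10^-4 K/W
  R_fibreglass batt = L/(kA) = 0.0456/(0.0382·8.41) = 0.1419 K/W
  R_cellular glass = L/(kA) = 0.238/(0.0633·8.41) = 0.4471 K/W
ΣR = 1.666×10^-4 + 0.1419 + 0.4471 = 0.5892 K/W
Q = ΔT/ΣR = (259.4 K − 290 K)/0.5892 = -51.9 W
(Negative Q ⇒ heat flows inward; heat gain = 51.9 W.)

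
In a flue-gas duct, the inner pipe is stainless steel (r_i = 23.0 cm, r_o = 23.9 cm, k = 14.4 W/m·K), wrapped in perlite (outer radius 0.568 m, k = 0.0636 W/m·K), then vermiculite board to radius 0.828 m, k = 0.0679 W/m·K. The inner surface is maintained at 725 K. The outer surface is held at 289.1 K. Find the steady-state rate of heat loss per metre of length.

Q' = 143 W/m

Resistance network (inner→outer):
  R'_stainless steel = ln(0.239/0.230)/(2πk) = 0.03838/(2π·14.4) = 4.242×10^-4 m·K/W
  R'_perlite = ln(0.568/0.239)/(2πk) = 0.8657/(2π·0.0636) = 2.166 m·K/W
  R'_vermiculite board = ln(0.828/0.568)/(2πk) = 0.3769/(2π·0.0679) = 0.8834 m·K/W
ΣR = 4.242×10^-4 + 2.166 + 0.8834 = 3.050 m·K/W
Q' = ΔT/ΣR = (725 K − 289.1 K)/3.050 = 143 W/m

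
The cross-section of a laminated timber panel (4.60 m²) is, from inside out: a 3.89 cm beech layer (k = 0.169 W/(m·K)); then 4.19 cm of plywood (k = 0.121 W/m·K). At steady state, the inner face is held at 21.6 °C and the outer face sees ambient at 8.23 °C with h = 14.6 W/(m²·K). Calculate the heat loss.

Q = 95.4 W

Series thermal resistances, inner to outer:
  R_beech = L/(kA) = 0.0389/(0.169·4.60) = 0.05004 K/W
  R_plywood = L/(kA) = 0.0419/(0.121·4.60) = 0.07528 K/W
  R_conv,out = 1/(hA) = 1/(14.6·4.60) = 0.01489 K/W
ΣR = 0.05004 + 0.07528 + 0.01489 = 0.1402 K/W
Q = ΔT/ΣR = (21.6 °C − 8.23 °C)/0.1402 = 95.4 W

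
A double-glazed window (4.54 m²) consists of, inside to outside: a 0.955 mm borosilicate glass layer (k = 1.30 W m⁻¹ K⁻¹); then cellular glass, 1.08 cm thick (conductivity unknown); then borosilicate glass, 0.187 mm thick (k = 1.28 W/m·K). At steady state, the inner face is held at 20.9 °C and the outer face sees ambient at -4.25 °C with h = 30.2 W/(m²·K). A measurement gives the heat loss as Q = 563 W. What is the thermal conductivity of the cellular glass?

ΣR = ΔT/Q = |20.9 − -4.25|/563 = 0.04467 K/W
Known resistances:
  R_borosilicate glass = L/(kA) = 9.55×10^-4/(1.30·4.54) = 1.618×10^-4 K/W
  R_borosilicate glass = L/(kA) = 1.87×10^-4/(1.28·4.54) = 3.218×10^-5 K/W
  R_conv,out = 1/(hA) = 1/(30.2·4.54) = 0.007294 K/W
R_cellular glass = ΣR − ΣR_known = 0.04467 − 0.007488 = 0.03718 K/W
L/(kA) = 0.03718 ⇒ k = 0.0108/(0.03718·4.54) = 0.0640 W/m·K

k = 0.0640 W/m·K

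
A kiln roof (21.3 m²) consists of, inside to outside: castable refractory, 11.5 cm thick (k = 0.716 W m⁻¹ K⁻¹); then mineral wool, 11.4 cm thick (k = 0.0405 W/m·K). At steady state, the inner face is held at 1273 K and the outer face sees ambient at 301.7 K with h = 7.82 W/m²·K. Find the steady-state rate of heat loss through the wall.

Q = 6670 W

Resistance network (inner→outer):
  R_castable refractory = L/(kA) = 0.115/(0.716·21.3) = 0.007541 K/W
  R_mineral wool = L/(kA) = 0.114/(0.0405·21.3) = 0.1322 K/W
  R_conv,out = 1/(hA) = 1/(7.82·21.3) = 0.006004 K/W
ΣR = 0.007541 + 0.1322 + 0.006004 = 0.1457 K/W
Q = ΔT/ΣR = (1273 K − 301.7 K)/0.1457 = 6670 W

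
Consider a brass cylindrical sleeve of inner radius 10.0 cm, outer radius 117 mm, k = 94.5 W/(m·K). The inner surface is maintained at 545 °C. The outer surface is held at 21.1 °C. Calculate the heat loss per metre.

Q' = 1980 kW/m

Q' = 2πk·ΔT/ln(r₂/r₁) = 2π × 94.5 × 523.9 / ln(0.117/0.100) = 1.98×10^6 W/m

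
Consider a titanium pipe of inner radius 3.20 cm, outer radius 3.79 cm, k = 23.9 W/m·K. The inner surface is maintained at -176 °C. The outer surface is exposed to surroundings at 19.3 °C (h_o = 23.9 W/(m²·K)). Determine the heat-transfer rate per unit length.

Q' = 1100 W/m

Series thermal resistances, inner to outer:
  R'_titanium = ln(0.0379/0.0320)/(2πk) = 0.1692/(2π·23.9) = 0.001127 m·K/W
  R'_conv,out = 1/(2πr h) = 1/(2π·0.0379·23.9) = 0.1757 m·K/W
ΣR = 0.001127 + 0.1757 = 0.1768 m·K/W
Q' = ΔT/ΣR = (-176 °C − 19.3 °C)/0.1768 = -1100 W/m
(Negative Q' ⇒ heat flows inward; heat gain = 1100 W/m.)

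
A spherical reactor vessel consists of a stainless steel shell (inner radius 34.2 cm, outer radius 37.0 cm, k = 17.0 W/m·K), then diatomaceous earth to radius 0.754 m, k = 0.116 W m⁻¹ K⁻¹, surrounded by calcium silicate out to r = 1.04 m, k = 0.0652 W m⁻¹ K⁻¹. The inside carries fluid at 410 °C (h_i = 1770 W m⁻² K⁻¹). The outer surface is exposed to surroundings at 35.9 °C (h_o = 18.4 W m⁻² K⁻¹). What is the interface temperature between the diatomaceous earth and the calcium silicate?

T = 156 °C

Series thermal resistances, inner to outer:
  R_conv,in = 1/(4πr²h) = 1/(4π·0.342²·1770) = 3.844×10^-4 K/W
  R_stainless steel = (1/0.342 − 1/0.370)/(4πk) = 0.2213/(4π·17.0) = 0.001036 K/W
  R_diatomaceous earth = (1/0.370 − 1/0.754)/(4πk) = 1.376/(4π·0.116) = 0.9443 K/W
  R_calcium silicate = (1/0.754 − 1/1.04)/(4πk) = 0.3647/(4π·0.0652) = 0.4451 K/W
  R_conv,out = 1/(4πr²h) = 1/(4π·1.04²·18.4) = 0.003999 K/W
ΣR = 3.844×10^-4 + 0.001036 + 0.9443 + 0.4451 + 0.003999 = 1.395 K/W
Q = ΔT/ΣR = (410 °C − 35.9 °C)/1.395 = 268.2 W
From the inner boundary to the diatomaceous earth/calcium silicate interface, ΣR_partial = 0.9457 K/W.
T_interface = T_in − Q·ΣR_partial = 410 °C − (268.2)(0.9457) = 156 °C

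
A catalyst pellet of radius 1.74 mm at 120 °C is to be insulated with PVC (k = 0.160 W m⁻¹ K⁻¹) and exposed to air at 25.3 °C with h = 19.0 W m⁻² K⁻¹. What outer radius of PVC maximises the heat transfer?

r_cr = 1.68 cm

For a sphere, r_cr = 2k_ins/h = 2·0.160/19.0 = 0.0168 m = 1.68 cm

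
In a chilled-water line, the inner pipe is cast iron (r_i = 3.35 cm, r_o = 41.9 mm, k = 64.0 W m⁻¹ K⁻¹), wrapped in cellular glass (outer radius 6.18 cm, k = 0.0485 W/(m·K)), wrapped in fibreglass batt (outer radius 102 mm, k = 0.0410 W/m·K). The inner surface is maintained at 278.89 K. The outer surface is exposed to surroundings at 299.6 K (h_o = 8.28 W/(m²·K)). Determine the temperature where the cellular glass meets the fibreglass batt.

Series thermal resistances, inner to outer:
  R'_cast iron = ln(0.0419/0.0335)/(2πk) = 0.2237/(2π·64.0) = 5.564×10^-4 m·K/W
  R'_cellular glass = ln(0.0618/0.0419)/(2πk) = 0.3886/(2π·0.0485) = 1.275 m·K/W
  R'_fibreglass batt = ln(0.102/0.0618)/(2πk) = 0.5011/(2π·0.0410) = 1.945 m·K/W
  R'_conv,out = 1/(2πr h) = 1/(2π·0.102·8.28) = 0.1884 m·K/W
ΣR = 5.564×10^-4 + 1.275 + 1.945 + 0.1884 = 3.409 m·K/W
Q' = ΔT/ΣR = (278.89 K − 299.6 K)/3.409 = -6.075 W/m
From the inner boundary to the cellular glass/fibreglass batt interface, ΣR_partial = 1.276 m·K/W.
T_interface = T_in − Q'·ΣR_partial = 278.89 K − (-6.075)(1.276) = 286.6 K

T = 286.6 K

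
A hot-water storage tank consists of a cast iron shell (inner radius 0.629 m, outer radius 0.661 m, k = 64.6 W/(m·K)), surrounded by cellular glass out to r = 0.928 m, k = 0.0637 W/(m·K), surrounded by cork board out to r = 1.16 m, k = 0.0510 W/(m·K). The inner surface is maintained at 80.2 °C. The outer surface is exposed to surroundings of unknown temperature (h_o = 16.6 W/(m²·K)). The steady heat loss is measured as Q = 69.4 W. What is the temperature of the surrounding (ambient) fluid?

Sum the resistances:
  R_cast iron = (1/0.629 − 1/0.661)/(4πk) = 0.07697/(4π·64.6) = 9.481×10^-5 K/W
  R_cellular glass = (1/0.661 − 1/0.928)/(4πk) = 0.4353/(4π·0.0637) = 0.5438 K/W
  R_cork board = (1/0.928 − 1/1.16)/(4πk) = 0.2155/(4π·0.0510) = 0.3363 K/W
  R_conv,out = 1/(4πr²h) = 1/(4π·1.16²·16.6) = 0.003563 K/W
ΣR = 0.8837 K/W
ΔT = Q·ΣR = 69.4 × 0.8837 = 61.33 K
Heat flows outward, so T_out = T_in − ΔT = 80.2 − 61.33 = 18.9 °C

T_out = 18.9 °C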